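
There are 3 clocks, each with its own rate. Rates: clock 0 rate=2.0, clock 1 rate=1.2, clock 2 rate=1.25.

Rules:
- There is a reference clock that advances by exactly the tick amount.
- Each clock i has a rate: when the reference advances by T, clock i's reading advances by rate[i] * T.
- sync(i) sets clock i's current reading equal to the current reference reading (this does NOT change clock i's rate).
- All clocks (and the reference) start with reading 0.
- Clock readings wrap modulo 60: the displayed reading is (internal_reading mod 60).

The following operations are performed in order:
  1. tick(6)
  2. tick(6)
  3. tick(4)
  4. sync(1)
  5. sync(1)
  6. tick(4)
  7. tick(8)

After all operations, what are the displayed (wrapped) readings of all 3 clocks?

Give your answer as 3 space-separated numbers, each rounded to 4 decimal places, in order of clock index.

Answer: 56.0000 30.4000 35.0000

Derivation:
After op 1 tick(6): ref=6.0000 raw=[12.0000 7.2000 7.5000]
After op 2 tick(6): ref=12.0000 raw=[24.0000 14.4000 15.0000]
After op 3 tick(4): ref=16.0000 raw=[32.0000 19.2000 20.0000]
After op 4 sync(1): ref=16.0000 raw=[32.0000 16.0000 20.0000]
After op 5 sync(1): ref=16.0000 raw=[32.0000 16.0000 20.0000]
After op 6 tick(4): ref=20.0000 raw=[40.0000 20.8000 25.0000]
After op 7 tick(8): ref=28.0000 raw=[56.0000 30.4000 35.0000]
Wrap final raw readings (mod 60): 56.0000 mod 60 = 56.0000; 30.4000 mod 60 = 30.4000; 35.0000 mod 60 = 35.0000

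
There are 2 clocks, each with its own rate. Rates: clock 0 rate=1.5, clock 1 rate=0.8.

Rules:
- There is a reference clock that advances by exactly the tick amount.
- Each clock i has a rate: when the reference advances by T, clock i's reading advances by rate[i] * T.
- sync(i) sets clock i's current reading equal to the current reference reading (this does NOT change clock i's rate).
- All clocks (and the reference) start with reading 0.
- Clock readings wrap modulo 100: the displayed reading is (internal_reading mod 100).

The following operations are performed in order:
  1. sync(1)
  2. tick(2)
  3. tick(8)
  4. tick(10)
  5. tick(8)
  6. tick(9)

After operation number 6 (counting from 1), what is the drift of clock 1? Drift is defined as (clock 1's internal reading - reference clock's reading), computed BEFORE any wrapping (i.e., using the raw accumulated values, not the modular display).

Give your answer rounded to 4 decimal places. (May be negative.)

Answer: -7.4000

Derivation:
After op 1 sync(1): ref=0.0000 raw=[0.0000 0.0000]
After op 2 tick(2): ref=2.0000 raw=[3.0000 1.6000]
After op 3 tick(8): ref=10.0000 raw=[15.0000 8.0000]
After op 4 tick(10): ref=20.0000 raw=[30.0000 16.0000]
After op 5 tick(8): ref=28.0000 raw=[42.0000 22.4000]
After op 6 tick(9): ref=37.0000 raw=[55.5000 29.6000]
Drift of clock 1 after op 6: 29.6000 - 37.0000 = -7.4000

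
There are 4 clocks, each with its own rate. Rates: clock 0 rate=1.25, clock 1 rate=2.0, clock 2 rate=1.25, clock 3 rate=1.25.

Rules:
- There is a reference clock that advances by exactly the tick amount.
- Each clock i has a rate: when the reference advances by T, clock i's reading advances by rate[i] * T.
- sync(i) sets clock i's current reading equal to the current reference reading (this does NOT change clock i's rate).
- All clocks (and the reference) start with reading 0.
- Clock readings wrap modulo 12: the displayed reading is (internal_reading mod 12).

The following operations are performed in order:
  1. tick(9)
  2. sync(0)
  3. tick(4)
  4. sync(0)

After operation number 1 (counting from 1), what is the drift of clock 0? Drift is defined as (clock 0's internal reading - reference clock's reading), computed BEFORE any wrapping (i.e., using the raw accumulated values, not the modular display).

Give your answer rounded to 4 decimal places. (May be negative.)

After op 1 tick(9): ref=9.0000 raw=[11.2500 18.0000 11.2500 11.2500]
Drift of clock 0 after op 1: 11.2500 - 9.0000 = 2.2500

Answer: 2.2500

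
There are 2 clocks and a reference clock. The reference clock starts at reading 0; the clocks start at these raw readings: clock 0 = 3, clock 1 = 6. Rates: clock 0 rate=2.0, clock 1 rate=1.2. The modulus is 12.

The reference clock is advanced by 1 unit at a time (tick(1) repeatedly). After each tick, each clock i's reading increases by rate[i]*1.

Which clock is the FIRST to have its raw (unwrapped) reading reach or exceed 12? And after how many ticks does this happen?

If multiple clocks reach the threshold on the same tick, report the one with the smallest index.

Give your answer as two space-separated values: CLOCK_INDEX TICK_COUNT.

clock 0: start=3, rate=2.0, needs 12-3 = 9; ticks = ceil(9/2.0) = ceil(4.5000) = 5; reading at tick 5 = 3 + 2.0*5 = 13.0000
clock 1: start=6, rate=1.2, needs 12-6 = 6; ticks = ceil(6/1.2) = ceil(5.0000) = 5; reading at tick 5 = 6 + 1.2*5 = 12.0000
Minimum tick count = 5; winners = [0, 1]; smallest index = 0

Answer: 0 5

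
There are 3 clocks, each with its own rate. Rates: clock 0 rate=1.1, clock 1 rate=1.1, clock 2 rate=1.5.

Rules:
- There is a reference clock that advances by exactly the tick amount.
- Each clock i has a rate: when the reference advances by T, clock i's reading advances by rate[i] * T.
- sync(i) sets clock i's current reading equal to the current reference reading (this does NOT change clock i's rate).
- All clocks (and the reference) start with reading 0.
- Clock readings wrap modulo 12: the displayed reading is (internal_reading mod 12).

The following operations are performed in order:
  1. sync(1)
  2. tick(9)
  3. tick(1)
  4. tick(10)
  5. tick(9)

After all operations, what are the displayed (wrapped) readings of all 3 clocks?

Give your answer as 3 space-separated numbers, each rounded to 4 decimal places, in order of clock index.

Answer: 7.9000 7.9000 7.5000

Derivation:
After op 1 sync(1): ref=0.0000 raw=[0.0000 0.0000 0.0000]
After op 2 tick(9): ref=9.0000 raw=[9.9000 9.9000 13.5000]
After op 3 tick(1): ref=10.0000 raw=[11.0000 11.0000 15.0000]
After op 4 tick(10): ref=20.0000 raw=[22.0000 22.0000 30.0000]
After op 5 tick(9): ref=29.0000 raw=[31.9000 31.9000 43.5000]
Wrap final raw readings (mod 12): 31.9000 mod 12 = 7.9000; 31.9000 mod 12 = 7.9000; 43.5000 mod 12 = 7.5000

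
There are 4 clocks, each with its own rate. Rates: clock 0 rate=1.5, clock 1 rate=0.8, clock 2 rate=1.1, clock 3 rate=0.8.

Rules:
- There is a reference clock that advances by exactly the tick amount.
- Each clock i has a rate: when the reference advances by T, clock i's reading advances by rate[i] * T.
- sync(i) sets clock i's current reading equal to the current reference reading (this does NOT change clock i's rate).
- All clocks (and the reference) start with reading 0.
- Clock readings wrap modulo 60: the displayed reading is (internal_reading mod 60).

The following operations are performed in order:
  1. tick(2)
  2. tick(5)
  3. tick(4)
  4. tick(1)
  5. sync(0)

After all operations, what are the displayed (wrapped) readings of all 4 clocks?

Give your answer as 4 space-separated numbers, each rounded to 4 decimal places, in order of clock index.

Answer: 12.0000 9.6000 13.2000 9.6000

Derivation:
After op 1 tick(2): ref=2.0000 raw=[3.0000 1.6000 2.2000 1.6000]
After op 2 tick(5): ref=7.0000 raw=[10.5000 5.6000 7.7000 5.6000]
After op 3 tick(4): ref=11.0000 raw=[16.5000 8.8000 12.1000 8.8000]
After op 4 tick(1): ref=12.0000 raw=[18.0000 9.6000 13.2000 9.6000]
After op 5 sync(0): ref=12.0000 raw=[12.0000 9.6000 13.2000 9.6000]
Wrap final raw readings (mod 60): 12.0000 mod 60 = 12.0000; 9.6000 mod 60 = 9.6000; 13.2000 mod 60 = 13.2000; 9.6000 mod 60 = 9.6000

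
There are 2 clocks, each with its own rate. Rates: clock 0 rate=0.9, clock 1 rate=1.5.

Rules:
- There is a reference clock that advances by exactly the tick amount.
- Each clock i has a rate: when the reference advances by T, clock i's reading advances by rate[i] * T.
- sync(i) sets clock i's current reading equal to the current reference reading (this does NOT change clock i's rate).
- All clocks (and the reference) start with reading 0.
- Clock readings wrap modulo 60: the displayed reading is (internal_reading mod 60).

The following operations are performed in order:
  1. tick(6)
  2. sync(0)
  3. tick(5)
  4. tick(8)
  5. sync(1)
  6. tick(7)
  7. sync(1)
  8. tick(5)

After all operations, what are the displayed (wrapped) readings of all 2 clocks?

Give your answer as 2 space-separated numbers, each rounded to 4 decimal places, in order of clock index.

Answer: 28.5000 33.5000

Derivation:
After op 1 tick(6): ref=6.0000 raw=[5.4000 9.0000]
After op 2 sync(0): ref=6.0000 raw=[6.0000 9.0000]
After op 3 tick(5): ref=11.0000 raw=[10.5000 16.5000]
After op 4 tick(8): ref=19.0000 raw=[17.7000 28.5000]
After op 5 sync(1): ref=19.0000 raw=[17.7000 19.0000]
After op 6 tick(7): ref=26.0000 raw=[24.0000 29.5000]
After op 7 sync(1): ref=26.0000 raw=[24.0000 26.0000]
After op 8 tick(5): ref=31.0000 raw=[28.5000 33.5000]
Wrap final raw readings (mod 60): 28.5000 mod 60 = 28.5000; 33.5000 mod 60 = 33.5000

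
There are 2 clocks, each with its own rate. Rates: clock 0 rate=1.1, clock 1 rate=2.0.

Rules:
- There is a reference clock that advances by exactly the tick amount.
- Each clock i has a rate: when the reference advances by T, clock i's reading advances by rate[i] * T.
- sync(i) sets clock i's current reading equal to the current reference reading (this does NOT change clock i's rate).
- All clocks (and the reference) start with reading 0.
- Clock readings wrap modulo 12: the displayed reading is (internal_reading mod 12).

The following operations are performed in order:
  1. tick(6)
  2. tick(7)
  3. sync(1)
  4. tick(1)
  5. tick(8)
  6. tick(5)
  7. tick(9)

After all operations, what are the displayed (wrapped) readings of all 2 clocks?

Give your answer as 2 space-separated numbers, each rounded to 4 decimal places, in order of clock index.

After op 1 tick(6): ref=6.0000 raw=[6.6000 12.0000]
After op 2 tick(7): ref=13.0000 raw=[14.3000 26.0000]
After op 3 sync(1): ref=13.0000 raw=[14.3000 13.0000]
After op 4 tick(1): ref=14.0000 raw=[15.4000 15.0000]
After op 5 tick(8): ref=22.0000 raw=[24.2000 31.0000]
After op 6 tick(5): ref=27.0000 raw=[29.7000 41.0000]
After op 7 tick(9): ref=36.0000 raw=[39.6000 59.0000]
Wrap final raw readings (mod 12): 39.6000 mod 12 = 3.6000; 59.0000 mod 12 = 11.0000

Answer: 3.6000 11.0000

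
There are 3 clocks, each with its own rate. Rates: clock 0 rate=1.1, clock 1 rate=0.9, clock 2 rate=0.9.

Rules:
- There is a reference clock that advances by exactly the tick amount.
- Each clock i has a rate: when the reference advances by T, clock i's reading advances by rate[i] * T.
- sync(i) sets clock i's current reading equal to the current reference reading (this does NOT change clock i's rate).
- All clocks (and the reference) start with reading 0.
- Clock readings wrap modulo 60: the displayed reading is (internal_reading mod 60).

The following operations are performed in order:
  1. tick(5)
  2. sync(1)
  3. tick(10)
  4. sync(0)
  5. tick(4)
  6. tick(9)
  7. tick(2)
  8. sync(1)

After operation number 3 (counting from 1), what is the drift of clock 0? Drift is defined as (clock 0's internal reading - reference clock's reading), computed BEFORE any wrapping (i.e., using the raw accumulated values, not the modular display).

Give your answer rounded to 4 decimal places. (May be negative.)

Answer: 1.5000

Derivation:
After op 1 tick(5): ref=5.0000 raw=[5.5000 4.5000 4.5000]
After op 2 sync(1): ref=5.0000 raw=[5.5000 5.0000 4.5000]
After op 3 tick(10): ref=15.0000 raw=[16.5000 14.0000 13.5000]
Drift of clock 0 after op 3: 16.5000 - 15.0000 = 1.5000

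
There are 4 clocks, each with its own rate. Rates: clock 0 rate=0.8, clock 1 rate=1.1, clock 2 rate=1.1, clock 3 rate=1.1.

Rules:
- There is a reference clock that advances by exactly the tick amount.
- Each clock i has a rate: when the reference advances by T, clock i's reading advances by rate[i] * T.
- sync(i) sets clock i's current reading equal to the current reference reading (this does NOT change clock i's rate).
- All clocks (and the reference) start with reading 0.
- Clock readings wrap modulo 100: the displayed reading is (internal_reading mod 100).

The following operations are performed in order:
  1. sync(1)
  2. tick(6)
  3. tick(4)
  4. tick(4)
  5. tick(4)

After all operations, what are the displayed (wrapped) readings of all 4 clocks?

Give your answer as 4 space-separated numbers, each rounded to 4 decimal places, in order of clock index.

Answer: 14.4000 19.8000 19.8000 19.8000

Derivation:
After op 1 sync(1): ref=0.0000 raw=[0.0000 0.0000 0.0000 0.0000]
After op 2 tick(6): ref=6.0000 raw=[4.8000 6.6000 6.6000 6.6000]
After op 3 tick(4): ref=10.0000 raw=[8.0000 11.0000 11.0000 11.0000]
After op 4 tick(4): ref=14.0000 raw=[11.2000 15.4000 15.4000 15.4000]
After op 5 tick(4): ref=18.0000 raw=[14.4000 19.8000 19.8000 19.8000]
Wrap final raw readings (mod 100): 14.4000 mod 100 = 14.4000; 19.8000 mod 100 = 19.8000; 19.8000 mod 100 = 19.8000; 19.8000 mod 100 = 19.8000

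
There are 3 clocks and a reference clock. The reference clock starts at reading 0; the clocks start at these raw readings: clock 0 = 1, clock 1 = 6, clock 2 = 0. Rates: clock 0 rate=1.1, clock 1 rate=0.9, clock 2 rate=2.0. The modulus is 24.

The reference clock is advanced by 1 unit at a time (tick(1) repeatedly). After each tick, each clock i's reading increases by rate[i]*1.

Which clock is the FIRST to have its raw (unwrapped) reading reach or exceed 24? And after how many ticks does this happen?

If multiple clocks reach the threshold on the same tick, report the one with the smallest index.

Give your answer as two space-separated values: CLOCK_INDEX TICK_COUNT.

clock 0: start=1, rate=1.1, needs 24-1 = 23; ticks = ceil(23/1.1) = ceil(20.9091) = 21; reading at tick 21 = 1 + 1.1*21 = 24.1000
clock 1: start=6, rate=0.9, needs 24-6 = 18; ticks = ceil(18/0.9) = ceil(20.0000) = 20; reading at tick 20 = 6 + 0.9*20 = 24.0000
clock 2: start=0, rate=2.0, needs 24-0 = 24; ticks = ceil(24/2.0) = ceil(12.0000) = 12; reading at tick 12 = 0 + 2.0*12 = 24.0000
Minimum tick count = 12; winners = [2]; smallest index = 2

Answer: 2 12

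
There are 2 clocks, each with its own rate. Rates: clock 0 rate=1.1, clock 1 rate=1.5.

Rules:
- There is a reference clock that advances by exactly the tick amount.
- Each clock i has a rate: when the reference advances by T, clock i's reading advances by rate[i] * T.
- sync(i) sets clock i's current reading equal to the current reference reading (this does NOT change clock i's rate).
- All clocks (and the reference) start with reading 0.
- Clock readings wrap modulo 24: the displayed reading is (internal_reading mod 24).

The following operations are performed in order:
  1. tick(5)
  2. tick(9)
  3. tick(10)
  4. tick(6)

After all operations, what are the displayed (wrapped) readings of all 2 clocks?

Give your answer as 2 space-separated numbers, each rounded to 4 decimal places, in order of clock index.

After op 1 tick(5): ref=5.0000 raw=[5.5000 7.5000]
After op 2 tick(9): ref=14.0000 raw=[15.4000 21.0000]
After op 3 tick(10): ref=24.0000 raw=[26.4000 36.0000]
After op 4 tick(6): ref=30.0000 raw=[33.0000 45.0000]
Wrap final raw readings (mod 24): 33.0000 mod 24 = 9.0000; 45.0000 mod 24 = 21.0000

Answer: 9.0000 21.0000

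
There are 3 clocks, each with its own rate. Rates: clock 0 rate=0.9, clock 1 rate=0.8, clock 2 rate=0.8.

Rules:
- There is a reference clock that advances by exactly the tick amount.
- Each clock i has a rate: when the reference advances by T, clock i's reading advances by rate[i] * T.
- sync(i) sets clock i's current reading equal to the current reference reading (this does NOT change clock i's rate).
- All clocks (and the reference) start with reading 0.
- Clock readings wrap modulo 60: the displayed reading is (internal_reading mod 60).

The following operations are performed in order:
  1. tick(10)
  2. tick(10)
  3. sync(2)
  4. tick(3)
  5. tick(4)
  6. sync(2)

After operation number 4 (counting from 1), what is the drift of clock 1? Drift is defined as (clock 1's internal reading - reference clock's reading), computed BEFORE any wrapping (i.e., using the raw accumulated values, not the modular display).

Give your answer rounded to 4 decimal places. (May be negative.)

Answer: -4.6000

Derivation:
After op 1 tick(10): ref=10.0000 raw=[9.0000 8.0000 8.0000]
After op 2 tick(10): ref=20.0000 raw=[18.0000 16.0000 16.0000]
After op 3 sync(2): ref=20.0000 raw=[18.0000 16.0000 20.0000]
After op 4 tick(3): ref=23.0000 raw=[20.7000 18.4000 22.4000]
Drift of clock 1 after op 4: 18.4000 - 23.0000 = -4.6000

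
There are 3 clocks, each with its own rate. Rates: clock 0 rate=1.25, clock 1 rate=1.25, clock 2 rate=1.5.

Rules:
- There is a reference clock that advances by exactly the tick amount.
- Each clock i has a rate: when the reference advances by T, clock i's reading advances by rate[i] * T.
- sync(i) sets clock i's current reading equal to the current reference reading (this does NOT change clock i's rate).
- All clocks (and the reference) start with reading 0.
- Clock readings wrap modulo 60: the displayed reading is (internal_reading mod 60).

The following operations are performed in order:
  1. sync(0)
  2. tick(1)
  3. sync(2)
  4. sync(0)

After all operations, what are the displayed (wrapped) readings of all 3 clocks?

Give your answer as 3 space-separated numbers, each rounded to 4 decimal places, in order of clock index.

Answer: 1.0000 1.2500 1.0000

Derivation:
After op 1 sync(0): ref=0.0000 raw=[0.0000 0.0000 0.0000]
After op 2 tick(1): ref=1.0000 raw=[1.2500 1.2500 1.5000]
After op 3 sync(2): ref=1.0000 raw=[1.2500 1.2500 1.0000]
After op 4 sync(0): ref=1.0000 raw=[1.0000 1.2500 1.0000]
Wrap final raw readings (mod 60): 1.0000 mod 60 = 1.0000; 1.2500 mod 60 = 1.2500; 1.0000 mod 60 = 1.0000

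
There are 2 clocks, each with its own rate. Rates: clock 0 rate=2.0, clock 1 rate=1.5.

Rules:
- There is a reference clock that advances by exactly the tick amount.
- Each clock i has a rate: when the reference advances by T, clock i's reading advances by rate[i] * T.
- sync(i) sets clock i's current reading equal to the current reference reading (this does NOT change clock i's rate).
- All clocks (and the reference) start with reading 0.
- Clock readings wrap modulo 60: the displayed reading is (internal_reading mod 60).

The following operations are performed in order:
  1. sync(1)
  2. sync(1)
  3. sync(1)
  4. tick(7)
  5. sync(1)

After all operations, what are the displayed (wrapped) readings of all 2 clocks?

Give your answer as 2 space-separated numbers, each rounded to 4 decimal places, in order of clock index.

After op 1 sync(1): ref=0.0000 raw=[0.0000 0.0000]
After op 2 sync(1): ref=0.0000 raw=[0.0000 0.0000]
After op 3 sync(1): ref=0.0000 raw=[0.0000 0.0000]
After op 4 tick(7): ref=7.0000 raw=[14.0000 10.5000]
After op 5 sync(1): ref=7.0000 raw=[14.0000 7.0000]
Wrap final raw readings (mod 60): 14.0000 mod 60 = 14.0000; 7.0000 mod 60 = 7.0000

Answer: 14.0000 7.0000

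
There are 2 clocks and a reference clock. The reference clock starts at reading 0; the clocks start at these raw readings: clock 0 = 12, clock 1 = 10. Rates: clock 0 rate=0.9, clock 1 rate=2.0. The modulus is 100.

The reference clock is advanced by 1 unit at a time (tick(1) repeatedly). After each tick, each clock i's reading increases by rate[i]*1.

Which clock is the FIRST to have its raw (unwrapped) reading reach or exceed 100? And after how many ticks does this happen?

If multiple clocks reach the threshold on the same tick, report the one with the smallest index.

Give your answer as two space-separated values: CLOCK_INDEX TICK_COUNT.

clock 0: start=12, rate=0.9, needs 100-12 = 88; ticks = ceil(88/0.9) = ceil(97.7778) = 98; reading at tick 98 = 12 + 0.9*98 = 100.2000
clock 1: start=10, rate=2.0, needs 100-10 = 90; ticks = ceil(90/2.0) = ceil(45.0000) = 45; reading at tick 45 = 10 + 2.0*45 = 100.0000
Minimum tick count = 45; winners = [1]; smallest index = 1

Answer: 1 45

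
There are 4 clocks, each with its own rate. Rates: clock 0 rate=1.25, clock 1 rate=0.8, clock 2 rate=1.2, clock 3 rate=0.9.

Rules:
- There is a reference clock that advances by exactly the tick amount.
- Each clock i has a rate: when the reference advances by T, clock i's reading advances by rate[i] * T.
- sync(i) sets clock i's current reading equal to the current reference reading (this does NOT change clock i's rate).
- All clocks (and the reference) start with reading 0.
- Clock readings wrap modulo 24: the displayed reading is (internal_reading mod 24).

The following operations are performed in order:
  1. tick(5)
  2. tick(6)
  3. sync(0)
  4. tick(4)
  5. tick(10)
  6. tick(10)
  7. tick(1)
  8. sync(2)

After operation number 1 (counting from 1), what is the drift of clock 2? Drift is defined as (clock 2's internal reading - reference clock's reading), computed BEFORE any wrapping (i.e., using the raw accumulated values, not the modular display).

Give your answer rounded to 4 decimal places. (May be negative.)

After op 1 tick(5): ref=5.0000 raw=[6.2500 4.0000 6.0000 4.5000]
Drift of clock 2 after op 1: 6.0000 - 5.0000 = 1.0000

Answer: 1.0000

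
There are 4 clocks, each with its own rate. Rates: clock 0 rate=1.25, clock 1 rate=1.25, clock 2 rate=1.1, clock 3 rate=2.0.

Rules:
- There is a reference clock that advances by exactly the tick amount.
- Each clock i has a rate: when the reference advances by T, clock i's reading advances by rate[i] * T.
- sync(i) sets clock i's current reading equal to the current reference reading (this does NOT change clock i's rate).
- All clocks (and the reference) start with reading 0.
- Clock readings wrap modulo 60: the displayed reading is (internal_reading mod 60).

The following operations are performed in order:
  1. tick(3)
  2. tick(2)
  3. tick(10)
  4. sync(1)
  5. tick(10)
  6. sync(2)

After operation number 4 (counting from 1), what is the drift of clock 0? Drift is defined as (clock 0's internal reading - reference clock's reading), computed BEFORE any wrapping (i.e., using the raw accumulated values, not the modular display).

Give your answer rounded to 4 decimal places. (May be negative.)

After op 1 tick(3): ref=3.0000 raw=[3.7500 3.7500 3.3000 6.0000]
After op 2 tick(2): ref=5.0000 raw=[6.2500 6.2500 5.5000 10.0000]
After op 3 tick(10): ref=15.0000 raw=[18.7500 18.7500 16.5000 30.0000]
After op 4 sync(1): ref=15.0000 raw=[18.7500 15.0000 16.5000 30.0000]
Drift of clock 0 after op 4: 18.7500 - 15.0000 = 3.7500

Answer: 3.7500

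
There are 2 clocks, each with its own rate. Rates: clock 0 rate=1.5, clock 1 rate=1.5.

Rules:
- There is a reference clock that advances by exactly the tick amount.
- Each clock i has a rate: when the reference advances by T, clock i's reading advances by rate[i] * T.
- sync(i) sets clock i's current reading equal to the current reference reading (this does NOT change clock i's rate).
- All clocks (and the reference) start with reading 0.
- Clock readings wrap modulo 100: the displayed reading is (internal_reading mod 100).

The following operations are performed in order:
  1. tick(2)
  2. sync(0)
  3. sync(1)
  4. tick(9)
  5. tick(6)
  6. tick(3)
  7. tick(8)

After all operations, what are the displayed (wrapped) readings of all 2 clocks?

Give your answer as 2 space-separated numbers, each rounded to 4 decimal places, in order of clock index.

Answer: 41.0000 41.0000

Derivation:
After op 1 tick(2): ref=2.0000 raw=[3.0000 3.0000]
After op 2 sync(0): ref=2.0000 raw=[2.0000 3.0000]
After op 3 sync(1): ref=2.0000 raw=[2.0000 2.0000]
After op 4 tick(9): ref=11.0000 raw=[15.5000 15.5000]
After op 5 tick(6): ref=17.0000 raw=[24.5000 24.5000]
After op 6 tick(3): ref=20.0000 raw=[29.0000 29.0000]
After op 7 tick(8): ref=28.0000 raw=[41.0000 41.0000]
Wrap final raw readings (mod 100): 41.0000 mod 100 = 41.0000; 41.0000 mod 100 = 41.0000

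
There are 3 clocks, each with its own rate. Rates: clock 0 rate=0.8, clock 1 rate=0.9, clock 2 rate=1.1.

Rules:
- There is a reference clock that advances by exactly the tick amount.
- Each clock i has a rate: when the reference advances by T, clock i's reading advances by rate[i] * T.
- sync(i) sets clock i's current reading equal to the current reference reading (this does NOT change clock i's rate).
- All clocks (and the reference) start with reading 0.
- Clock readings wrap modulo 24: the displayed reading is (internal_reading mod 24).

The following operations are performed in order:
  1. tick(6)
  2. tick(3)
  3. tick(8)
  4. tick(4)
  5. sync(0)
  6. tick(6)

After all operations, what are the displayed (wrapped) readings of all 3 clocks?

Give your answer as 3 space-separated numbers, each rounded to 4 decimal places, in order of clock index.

Answer: 1.8000 0.3000 5.7000

Derivation:
After op 1 tick(6): ref=6.0000 raw=[4.8000 5.4000 6.6000]
After op 2 tick(3): ref=9.0000 raw=[7.2000 8.1000 9.9000]
After op 3 tick(8): ref=17.0000 raw=[13.6000 15.3000 18.7000]
After op 4 tick(4): ref=21.0000 raw=[16.8000 18.9000 23.1000]
After op 5 sync(0): ref=21.0000 raw=[21.0000 18.9000 23.1000]
After op 6 tick(6): ref=27.0000 raw=[25.8000 24.3000 29.7000]
Wrap final raw readings (mod 24): 25.8000 mod 24 = 1.8000; 24.3000 mod 24 = 0.3000; 29.7000 mod 24 = 5.7000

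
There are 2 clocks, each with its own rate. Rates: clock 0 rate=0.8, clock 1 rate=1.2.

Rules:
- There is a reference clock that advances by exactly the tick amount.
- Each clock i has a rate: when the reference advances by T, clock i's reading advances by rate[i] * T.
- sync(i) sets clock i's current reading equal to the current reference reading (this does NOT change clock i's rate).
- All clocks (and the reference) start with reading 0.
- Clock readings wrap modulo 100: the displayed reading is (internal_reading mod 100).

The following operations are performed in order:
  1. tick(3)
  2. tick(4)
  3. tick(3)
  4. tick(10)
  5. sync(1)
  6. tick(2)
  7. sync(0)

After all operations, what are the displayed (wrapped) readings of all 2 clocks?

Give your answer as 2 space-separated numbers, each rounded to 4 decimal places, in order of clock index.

After op 1 tick(3): ref=3.0000 raw=[2.4000 3.6000]
After op 2 tick(4): ref=7.0000 raw=[5.6000 8.4000]
After op 3 tick(3): ref=10.0000 raw=[8.0000 12.0000]
After op 4 tick(10): ref=20.0000 raw=[16.0000 24.0000]
After op 5 sync(1): ref=20.0000 raw=[16.0000 20.0000]
After op 6 tick(2): ref=22.0000 raw=[17.6000 22.4000]
After op 7 sync(0): ref=22.0000 raw=[22.0000 22.4000]
Wrap final raw readings (mod 100): 22.0000 mod 100 = 22.0000; 22.4000 mod 100 = 22.4000

Answer: 22.0000 22.4000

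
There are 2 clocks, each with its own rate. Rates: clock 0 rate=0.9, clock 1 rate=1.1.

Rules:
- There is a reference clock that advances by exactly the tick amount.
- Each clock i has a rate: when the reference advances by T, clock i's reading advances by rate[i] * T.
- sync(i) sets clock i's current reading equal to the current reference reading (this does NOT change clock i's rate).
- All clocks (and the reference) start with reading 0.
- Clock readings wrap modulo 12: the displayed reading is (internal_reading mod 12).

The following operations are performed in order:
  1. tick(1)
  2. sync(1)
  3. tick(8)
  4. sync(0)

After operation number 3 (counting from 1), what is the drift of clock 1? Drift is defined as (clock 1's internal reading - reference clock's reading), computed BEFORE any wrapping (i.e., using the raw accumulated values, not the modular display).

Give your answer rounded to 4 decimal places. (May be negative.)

After op 1 tick(1): ref=1.0000 raw=[0.9000 1.1000]
After op 2 sync(1): ref=1.0000 raw=[0.9000 1.0000]
After op 3 tick(8): ref=9.0000 raw=[8.1000 9.8000]
Drift of clock 1 after op 3: 9.8000 - 9.0000 = 0.8000

Answer: 0.8000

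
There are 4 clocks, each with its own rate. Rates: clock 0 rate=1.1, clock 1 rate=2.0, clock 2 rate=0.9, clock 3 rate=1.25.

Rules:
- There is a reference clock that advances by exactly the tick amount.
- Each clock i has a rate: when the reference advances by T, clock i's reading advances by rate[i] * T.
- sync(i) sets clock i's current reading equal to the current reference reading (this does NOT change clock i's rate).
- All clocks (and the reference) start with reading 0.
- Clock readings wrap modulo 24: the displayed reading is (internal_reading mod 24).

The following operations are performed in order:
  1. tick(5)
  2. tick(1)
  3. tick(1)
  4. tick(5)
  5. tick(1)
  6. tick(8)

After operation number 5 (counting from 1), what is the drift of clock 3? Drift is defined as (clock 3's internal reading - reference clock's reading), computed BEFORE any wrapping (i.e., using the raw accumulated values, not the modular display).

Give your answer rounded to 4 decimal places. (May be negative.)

Answer: 3.2500

Derivation:
After op 1 tick(5): ref=5.0000 raw=[5.5000 10.0000 4.5000 6.2500]
After op 2 tick(1): ref=6.0000 raw=[6.6000 12.0000 5.4000 7.5000]
After op 3 tick(1): ref=7.0000 raw=[7.7000 14.0000 6.3000 8.7500]
After op 4 tick(5): ref=12.0000 raw=[13.2000 24.0000 10.8000 15.0000]
After op 5 tick(1): ref=13.0000 raw=[14.3000 26.0000 11.7000 16.2500]
Drift of clock 3 after op 5: 16.2500 - 13.0000 = 3.2500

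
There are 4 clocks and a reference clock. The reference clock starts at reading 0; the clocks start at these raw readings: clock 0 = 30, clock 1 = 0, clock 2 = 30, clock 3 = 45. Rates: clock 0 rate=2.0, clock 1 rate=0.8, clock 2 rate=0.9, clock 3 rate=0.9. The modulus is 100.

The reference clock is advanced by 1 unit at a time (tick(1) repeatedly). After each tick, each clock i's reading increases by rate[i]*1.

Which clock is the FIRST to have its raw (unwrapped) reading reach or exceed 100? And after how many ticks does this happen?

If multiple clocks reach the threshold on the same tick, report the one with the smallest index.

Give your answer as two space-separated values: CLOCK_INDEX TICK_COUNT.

Answer: 0 35

Derivation:
clock 0: start=30, rate=2.0, needs 100-30 = 70; ticks = ceil(70/2.0) = ceil(35.0000) = 35; reading at tick 35 = 30 + 2.0*35 = 100.0000
clock 1: start=0, rate=0.8, needs 100-0 = 100; ticks = ceil(100/0.8) = ceil(125.0000) = 125; reading at tick 125 = 0 + 0.8*125 = 100.0000
clock 2: start=30, rate=0.9, needs 100-30 = 70; ticks = ceil(70/0.9) = ceil(77.7778) = 78; reading at tick 78 = 30 + 0.9*78 = 100.2000
clock 3: start=45, rate=0.9, needs 100-45 = 55; ticks = ceil(55/0.9) = ceil(61.1111) = 62; reading at tick 62 = 45 + 0.9*62 = 100.8000
Minimum tick count = 35; winners = [0]; smallest index = 0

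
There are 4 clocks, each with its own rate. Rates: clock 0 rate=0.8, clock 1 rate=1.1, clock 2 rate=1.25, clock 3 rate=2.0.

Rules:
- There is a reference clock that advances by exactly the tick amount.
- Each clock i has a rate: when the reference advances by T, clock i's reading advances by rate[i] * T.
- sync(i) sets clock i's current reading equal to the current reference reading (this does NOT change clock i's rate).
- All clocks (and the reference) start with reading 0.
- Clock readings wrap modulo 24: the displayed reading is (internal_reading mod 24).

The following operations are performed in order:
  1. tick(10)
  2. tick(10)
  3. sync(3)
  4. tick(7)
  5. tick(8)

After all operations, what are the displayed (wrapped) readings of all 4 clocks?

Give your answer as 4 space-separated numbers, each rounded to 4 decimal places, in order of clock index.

After op 1 tick(10): ref=10.0000 raw=[8.0000 11.0000 12.5000 20.0000]
After op 2 tick(10): ref=20.0000 raw=[16.0000 22.0000 25.0000 40.0000]
After op 3 sync(3): ref=20.0000 raw=[16.0000 22.0000 25.0000 20.0000]
After op 4 tick(7): ref=27.0000 raw=[21.6000 29.7000 33.7500 34.0000]
After op 5 tick(8): ref=35.0000 raw=[28.0000 38.5000 43.7500 50.0000]
Wrap final raw readings (mod 24): 28.0000 mod 24 = 4.0000; 38.5000 mod 24 = 14.5000; 43.7500 mod 24 = 19.7500; 50.0000 mod 24 = 2.0000

Answer: 4.0000 14.5000 19.7500 2.0000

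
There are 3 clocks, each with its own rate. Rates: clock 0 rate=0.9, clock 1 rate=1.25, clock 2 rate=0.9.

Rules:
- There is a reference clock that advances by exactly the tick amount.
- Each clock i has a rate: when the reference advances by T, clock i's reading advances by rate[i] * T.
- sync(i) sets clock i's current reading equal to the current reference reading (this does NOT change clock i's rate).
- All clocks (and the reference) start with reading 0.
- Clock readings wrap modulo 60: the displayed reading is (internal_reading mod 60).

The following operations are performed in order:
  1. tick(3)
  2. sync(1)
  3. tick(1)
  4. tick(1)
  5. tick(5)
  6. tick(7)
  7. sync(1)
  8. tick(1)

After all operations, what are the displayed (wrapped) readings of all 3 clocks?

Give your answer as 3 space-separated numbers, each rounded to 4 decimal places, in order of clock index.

Answer: 16.2000 18.2500 16.2000

Derivation:
After op 1 tick(3): ref=3.0000 raw=[2.7000 3.7500 2.7000]
After op 2 sync(1): ref=3.0000 raw=[2.7000 3.0000 2.7000]
After op 3 tick(1): ref=4.0000 raw=[3.6000 4.2500 3.6000]
After op 4 tick(1): ref=5.0000 raw=[4.5000 5.5000 4.5000]
After op 5 tick(5): ref=10.0000 raw=[9.0000 11.7500 9.0000]
After op 6 tick(7): ref=17.0000 raw=[15.3000 20.5000 15.3000]
After op 7 sync(1): ref=17.0000 raw=[15.3000 17.0000 15.3000]
After op 8 tick(1): ref=18.0000 raw=[16.2000 18.2500 16.2000]
Wrap final raw readings (mod 60): 16.2000 mod 60 = 16.2000; 18.2500 mod 60 = 18.2500; 16.2000 mod 60 = 16.2000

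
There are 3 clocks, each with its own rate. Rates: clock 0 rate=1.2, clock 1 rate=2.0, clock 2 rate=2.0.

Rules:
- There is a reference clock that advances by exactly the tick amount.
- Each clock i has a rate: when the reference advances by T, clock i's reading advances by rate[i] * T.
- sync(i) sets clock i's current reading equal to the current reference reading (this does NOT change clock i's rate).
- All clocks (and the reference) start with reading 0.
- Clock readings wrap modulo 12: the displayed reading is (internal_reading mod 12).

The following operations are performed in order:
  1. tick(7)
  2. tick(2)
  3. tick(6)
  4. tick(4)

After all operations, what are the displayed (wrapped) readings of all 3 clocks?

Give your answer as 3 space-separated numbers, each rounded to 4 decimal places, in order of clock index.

After op 1 tick(7): ref=7.0000 raw=[8.4000 14.0000 14.0000]
After op 2 tick(2): ref=9.0000 raw=[10.8000 18.0000 18.0000]
After op 3 tick(6): ref=15.0000 raw=[18.0000 30.0000 30.0000]
After op 4 tick(4): ref=19.0000 raw=[22.8000 38.0000 38.0000]
Wrap final raw readings (mod 12): 22.8000 mod 12 = 10.8000; 38.0000 mod 12 = 2.0000; 38.0000 mod 12 = 2.0000

Answer: 10.8000 2.0000 2.0000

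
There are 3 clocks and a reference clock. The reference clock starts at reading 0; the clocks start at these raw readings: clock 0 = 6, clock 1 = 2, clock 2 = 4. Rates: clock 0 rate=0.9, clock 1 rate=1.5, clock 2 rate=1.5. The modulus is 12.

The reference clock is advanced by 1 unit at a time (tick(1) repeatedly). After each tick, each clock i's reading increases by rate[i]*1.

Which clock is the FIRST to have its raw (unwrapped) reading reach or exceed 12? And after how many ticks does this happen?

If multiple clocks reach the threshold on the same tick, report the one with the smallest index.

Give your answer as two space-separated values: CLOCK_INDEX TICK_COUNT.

clock 0: start=6, rate=0.9, needs 12-6 = 6; ticks = ceil(6/0.9) = ceil(6.6667) = 7; reading at tick 7 = 6 + 0.9*7 = 12.3000
clock 1: start=2, rate=1.5, needs 12-2 = 10; ticks = ceil(10/1.5) = ceil(6.6667) = 7; reading at tick 7 = 2 + 1.5*7 = 12.5000
clock 2: start=4, rate=1.5, needs 12-4 = 8; ticks = ceil(8/1.5) = ceil(5.3333) = 6; reading at tick 6 = 4 + 1.5*6 = 13.0000
Minimum tick count = 6; winners = [2]; smallest index = 2

Answer: 2 6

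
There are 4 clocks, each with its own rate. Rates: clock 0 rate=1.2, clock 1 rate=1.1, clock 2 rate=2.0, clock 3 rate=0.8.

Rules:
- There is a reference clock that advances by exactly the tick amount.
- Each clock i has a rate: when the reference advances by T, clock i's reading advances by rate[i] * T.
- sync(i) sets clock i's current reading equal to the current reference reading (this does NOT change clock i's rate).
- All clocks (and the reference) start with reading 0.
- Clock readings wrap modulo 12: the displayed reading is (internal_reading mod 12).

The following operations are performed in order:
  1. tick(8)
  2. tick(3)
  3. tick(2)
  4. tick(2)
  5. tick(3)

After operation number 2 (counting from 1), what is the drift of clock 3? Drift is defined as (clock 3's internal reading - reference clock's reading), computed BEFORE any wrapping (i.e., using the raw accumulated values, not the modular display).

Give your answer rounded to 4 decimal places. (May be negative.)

After op 1 tick(8): ref=8.0000 raw=[9.6000 8.8000 16.0000 6.4000]
After op 2 tick(3): ref=11.0000 raw=[13.2000 12.1000 22.0000 8.8000]
Drift of clock 3 after op 2: 8.8000 - 11.0000 = -2.2000

Answer: -2.2000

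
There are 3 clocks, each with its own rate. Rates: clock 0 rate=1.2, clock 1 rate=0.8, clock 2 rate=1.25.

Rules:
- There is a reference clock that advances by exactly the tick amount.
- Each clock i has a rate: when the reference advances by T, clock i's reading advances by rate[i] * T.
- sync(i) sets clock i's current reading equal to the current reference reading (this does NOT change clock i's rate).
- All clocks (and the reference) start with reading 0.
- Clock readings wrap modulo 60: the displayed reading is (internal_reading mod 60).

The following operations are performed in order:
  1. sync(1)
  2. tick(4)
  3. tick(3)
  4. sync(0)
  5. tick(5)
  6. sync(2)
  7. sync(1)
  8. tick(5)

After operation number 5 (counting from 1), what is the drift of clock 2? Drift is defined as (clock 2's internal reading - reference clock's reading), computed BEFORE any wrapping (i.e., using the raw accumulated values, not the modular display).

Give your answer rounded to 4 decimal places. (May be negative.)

After op 1 sync(1): ref=0.0000 raw=[0.0000 0.0000 0.0000]
After op 2 tick(4): ref=4.0000 raw=[4.8000 3.2000 5.0000]
After op 3 tick(3): ref=7.0000 raw=[8.4000 5.6000 8.7500]
After op 4 sync(0): ref=7.0000 raw=[7.0000 5.6000 8.7500]
After op 5 tick(5): ref=12.0000 raw=[13.0000 9.6000 15.0000]
Drift of clock 2 after op 5: 15.0000 - 12.0000 = 3.0000

Answer: 3.0000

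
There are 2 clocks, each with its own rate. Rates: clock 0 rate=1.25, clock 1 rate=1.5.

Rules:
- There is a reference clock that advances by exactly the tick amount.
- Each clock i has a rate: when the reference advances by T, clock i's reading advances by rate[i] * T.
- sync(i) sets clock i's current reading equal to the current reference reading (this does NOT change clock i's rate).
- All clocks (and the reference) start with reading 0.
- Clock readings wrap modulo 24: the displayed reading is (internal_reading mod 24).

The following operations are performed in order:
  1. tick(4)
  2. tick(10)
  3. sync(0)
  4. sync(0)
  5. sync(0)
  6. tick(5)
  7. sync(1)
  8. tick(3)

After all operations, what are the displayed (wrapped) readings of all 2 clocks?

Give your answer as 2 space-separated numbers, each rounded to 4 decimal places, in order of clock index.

After op 1 tick(4): ref=4.0000 raw=[5.0000 6.0000]
After op 2 tick(10): ref=14.0000 raw=[17.5000 21.0000]
After op 3 sync(0): ref=14.0000 raw=[14.0000 21.0000]
After op 4 sync(0): ref=14.0000 raw=[14.0000 21.0000]
After op 5 sync(0): ref=14.0000 raw=[14.0000 21.0000]
After op 6 tick(5): ref=19.0000 raw=[20.2500 28.5000]
After op 7 sync(1): ref=19.0000 raw=[20.2500 19.0000]
After op 8 tick(3): ref=22.0000 raw=[24.0000 23.5000]
Wrap final raw readings (mod 24): 24.0000 mod 24 = 0.0000; 23.5000 mod 24 = 23.5000

Answer: 0.0000 23.5000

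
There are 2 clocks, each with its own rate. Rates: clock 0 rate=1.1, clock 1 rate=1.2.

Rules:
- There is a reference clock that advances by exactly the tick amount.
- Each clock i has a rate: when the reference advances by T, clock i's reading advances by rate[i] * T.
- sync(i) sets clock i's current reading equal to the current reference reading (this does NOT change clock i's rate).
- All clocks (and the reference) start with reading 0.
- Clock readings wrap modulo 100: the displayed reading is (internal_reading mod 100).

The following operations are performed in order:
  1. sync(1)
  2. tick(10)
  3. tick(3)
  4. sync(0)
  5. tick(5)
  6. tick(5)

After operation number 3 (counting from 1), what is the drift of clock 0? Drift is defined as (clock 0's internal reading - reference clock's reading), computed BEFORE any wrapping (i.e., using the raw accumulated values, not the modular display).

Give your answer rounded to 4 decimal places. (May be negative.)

After op 1 sync(1): ref=0.0000 raw=[0.0000 0.0000]
After op 2 tick(10): ref=10.0000 raw=[11.0000 12.0000]
After op 3 tick(3): ref=13.0000 raw=[14.3000 15.6000]
Drift of clock 0 after op 3: 14.3000 - 13.0000 = 1.3000

Answer: 1.3000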